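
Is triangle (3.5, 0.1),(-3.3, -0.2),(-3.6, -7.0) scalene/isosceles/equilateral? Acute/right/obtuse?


Side lengths squared: AB^2=46.33, BC^2=46.33, CA^2=100.82
Sorted: [46.33, 46.33, 100.82]
By sides: Isosceles, By angles: Obtuse

Isosceles, Obtuse


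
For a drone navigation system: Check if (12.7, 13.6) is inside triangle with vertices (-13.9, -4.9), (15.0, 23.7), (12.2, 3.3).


Cross products: AB x AP = -226.11, BC x BP = -18.64, CA x CP = -264.73
All same sign? yes

Yes, inside


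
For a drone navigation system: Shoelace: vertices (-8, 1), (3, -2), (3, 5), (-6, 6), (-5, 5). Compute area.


Shoelace sum: ((-8)*(-2) - 3*1) + (3*5 - 3*(-2)) + (3*6 - (-6)*5) + ((-6)*5 - (-5)*6) + ((-5)*1 - (-8)*5)
= 117
Area = |117|/2 = 58.5

58.5


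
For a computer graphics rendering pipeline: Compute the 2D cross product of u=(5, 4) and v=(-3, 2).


u x v = u_x*v_y - u_y*v_x = 5*2 - 4*(-3)
= 10 - (-12) = 22

22


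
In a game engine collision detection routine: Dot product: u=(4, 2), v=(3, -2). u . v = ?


u . v = u_x*v_x + u_y*v_y = 4*3 + 2*(-2)
= 12 + (-4) = 8

8


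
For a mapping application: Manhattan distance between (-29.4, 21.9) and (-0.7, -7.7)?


|(-29.4)-(-0.7)| + |21.9-(-7.7)| = 28.7 + 29.6 = 58.3

58.3


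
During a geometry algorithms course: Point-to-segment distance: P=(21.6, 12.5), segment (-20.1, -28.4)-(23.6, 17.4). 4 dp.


Project P onto AB: t = 0.9222 (clamped to [0,1])
Closest point on segment: (20.1996, 13.8362)
Distance: 1.9356

1.9356


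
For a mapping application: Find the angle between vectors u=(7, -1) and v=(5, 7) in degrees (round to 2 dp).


u.v = 28, |u| = sqrt(50) = 7.0711, |v| = sqrt(74) = 8.6023
cos(theta) = u.v/(|u||v|) = 28/sqrt(3700) = 0.460317
theta = acos(0.460317) = 62.59 degrees

62.59 degrees


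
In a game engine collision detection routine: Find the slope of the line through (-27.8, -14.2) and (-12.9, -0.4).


slope = (y2-y1)/(x2-x1) = ((-0.4)-(-14.2))/((-12.9)-(-27.8)) = 13.8/14.9 = 0.9262

0.9262


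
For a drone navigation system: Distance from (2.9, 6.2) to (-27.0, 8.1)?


dx=-29.9, dy=1.9
d^2 = (-29.9)^2 + 1.9^2 = 897.62
d = sqrt(897.62) = 29.9603

29.9603


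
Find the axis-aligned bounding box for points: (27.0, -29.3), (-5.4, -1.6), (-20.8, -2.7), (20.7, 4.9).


x range: [-20.8, 27]
y range: [-29.3, 4.9]
Bounding box: (-20.8,-29.3) to (27,4.9)

(-20.8,-29.3) to (27,4.9)


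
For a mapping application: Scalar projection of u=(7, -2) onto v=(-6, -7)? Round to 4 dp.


u.v = -28, |v| = sqrt(85) = 9.2195
Scalar projection = u.v / |v| = -28 / sqrt(85) = -3.037

-3.037


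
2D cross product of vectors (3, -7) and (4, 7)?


u x v = u_x*v_y - u_y*v_x = 3*7 - (-7)*4
= 21 - (-28) = 49

49


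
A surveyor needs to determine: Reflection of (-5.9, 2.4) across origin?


Reflection over origin: (x,y) -> (-x,-y)
(-5.9, 2.4) -> (5.9, -2.4)

(5.9, -2.4)


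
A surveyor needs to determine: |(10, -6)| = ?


|u| = sqrt(10^2 + (-6)^2) = sqrt(136) = 11.6619

11.6619


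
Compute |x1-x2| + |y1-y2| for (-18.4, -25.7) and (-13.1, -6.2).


|(-18.4)-(-13.1)| + |(-25.7)-(-6.2)| = 5.3 + 19.5 = 24.8

24.8


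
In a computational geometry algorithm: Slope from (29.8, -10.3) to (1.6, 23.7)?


slope = (y2-y1)/(x2-x1) = (23.7-(-10.3))/(1.6-29.8) = 34/(-28.2) = -1.2057

-1.2057


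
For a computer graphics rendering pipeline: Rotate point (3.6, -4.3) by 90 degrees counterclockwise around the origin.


90° CCW: (x,y) -> (-y, x)
(3.6,-4.3) -> (4.3, 3.6)

(4.3, 3.6)


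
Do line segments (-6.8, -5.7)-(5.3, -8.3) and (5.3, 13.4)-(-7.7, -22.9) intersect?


Cross products: d1=-190.93, d2=282.1, d3=262.57, d4=-210.46
d1*d2 < 0 and d3*d4 < 0? yes

Yes, they intersect


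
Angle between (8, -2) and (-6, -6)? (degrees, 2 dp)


u.v = -36, |u| = sqrt(68) = 8.2462, |v| = sqrt(72) = 8.4853
cos(theta) = u.v/(|u||v|) = -36/sqrt(4896) = -0.514496
theta = acos(-0.514496) = 120.96 degrees

120.96 degrees


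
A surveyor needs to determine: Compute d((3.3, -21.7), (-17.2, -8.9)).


dx=-20.5, dy=12.8
d^2 = (-20.5)^2 + 12.8^2 = 584.09
d = sqrt(584.09) = 24.168

24.168


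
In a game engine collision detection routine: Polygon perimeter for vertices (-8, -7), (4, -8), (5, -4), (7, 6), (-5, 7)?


Sides: (-8, -7)->(4, -8): sqrt(145) = 12.041595, (4, -8)->(5, -4): sqrt(17) = 4.123106, (5, -4)->(7, 6): sqrt(104) = 10.198039, (7, 6)->(-5, 7): sqrt(145) = 12.041595, (-5, 7)->(-8, -7): sqrt(205) = 14.317821
Sum = 52.722156
Perimeter = 52.7222

52.7222


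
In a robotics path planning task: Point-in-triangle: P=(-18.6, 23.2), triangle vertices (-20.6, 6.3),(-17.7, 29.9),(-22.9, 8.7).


Cross products: AB x AP = 1.81, BC x BP = 15.76, CA x CP = 43.67
All same sign? yes

Yes, inside


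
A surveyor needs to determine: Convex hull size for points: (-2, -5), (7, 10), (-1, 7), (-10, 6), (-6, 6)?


Convex hull vertices (CCW): (-10, 6), (-2, -5), (7, 10)
Count = 3

3


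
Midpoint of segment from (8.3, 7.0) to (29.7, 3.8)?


M = ((8.3+29.7)/2, (7+3.8)/2)
= (19, 5.4)

(19, 5.4)


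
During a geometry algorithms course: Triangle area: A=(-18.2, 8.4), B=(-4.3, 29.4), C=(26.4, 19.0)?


Area = |x_A(y_B-y_C) + x_B(y_C-y_A) + x_C(y_A-y_B)|/2
= |(-189.28) + (-45.58) + (-554.4)|/2
= 789.26/2 = 394.63

394.63


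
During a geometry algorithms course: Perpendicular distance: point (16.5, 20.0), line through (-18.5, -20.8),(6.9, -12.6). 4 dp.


|cross product| = 749.32
|line direction| = sqrt(712.4) = 26.6908
Distance = 749.32/sqrt(712.4) = 28.0741

28.0741


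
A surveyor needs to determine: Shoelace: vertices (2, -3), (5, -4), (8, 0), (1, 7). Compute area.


Shoelace sum: (2*(-4) - 5*(-3)) + (5*0 - 8*(-4)) + (8*7 - 1*0) + (1*(-3) - 2*7)
= 78
Area = |78|/2 = 39

39


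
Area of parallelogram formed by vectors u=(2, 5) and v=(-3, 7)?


|u x v| = |2*7 - 5*(-3)|
= |14 - (-15)| = 29

29


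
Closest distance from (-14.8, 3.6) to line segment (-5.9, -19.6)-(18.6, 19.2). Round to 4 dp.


Project P onto AB: t = 0.3239 (clamped to [0,1])
Closest point on segment: (2.0364, -7.0313)
Distance: 19.912

19.912


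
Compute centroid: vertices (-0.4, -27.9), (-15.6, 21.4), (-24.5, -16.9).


Centroid = ((x_A+x_B+x_C)/3, (y_A+y_B+y_C)/3)
= (((-0.4)+(-15.6)+(-24.5))/3, ((-27.9)+21.4+(-16.9))/3)
= (-13.5, -7.8)

(-13.5, -7.8)


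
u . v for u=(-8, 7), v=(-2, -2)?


u . v = u_x*v_x + u_y*v_y = (-8)*(-2) + 7*(-2)
= 16 + (-14) = 2

2


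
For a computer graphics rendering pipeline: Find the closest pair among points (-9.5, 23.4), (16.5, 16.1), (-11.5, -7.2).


d(P0,P1) = 27.0054, d(P0,P2) = 30.6653, d(P1,P2) = 36.4265
Closest: P0 and P1

Closest pair: (-9.5, 23.4) and (16.5, 16.1), distance = 27.0054


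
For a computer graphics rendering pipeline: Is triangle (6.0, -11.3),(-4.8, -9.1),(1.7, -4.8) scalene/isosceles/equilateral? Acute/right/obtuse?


Side lengths squared: AB^2=121.48, BC^2=60.74, CA^2=60.74
Sorted: [60.74, 60.74, 121.48]
By sides: Isosceles, By angles: Right

Isosceles, Right


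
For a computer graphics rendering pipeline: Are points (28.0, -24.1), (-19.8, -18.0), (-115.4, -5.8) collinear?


Cross product: ((-19.8)-28)*((-5.8)-(-24.1)) - ((-18)-(-24.1))*((-115.4)-28)
= 0

Yes, collinear


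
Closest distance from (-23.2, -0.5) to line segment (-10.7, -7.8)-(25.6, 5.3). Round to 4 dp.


Project P onto AB: t = 0 (clamped to [0,1])
Closest point on segment: (-10.7, -7.8)
Distance: 14.4755

14.4755


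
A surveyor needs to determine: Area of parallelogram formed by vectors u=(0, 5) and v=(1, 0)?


|u x v| = |0*0 - 5*1|
= |0 - 5| = 5

5


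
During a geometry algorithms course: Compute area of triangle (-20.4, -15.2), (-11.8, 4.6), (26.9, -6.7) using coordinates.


Area = |x_A(y_B-y_C) + x_B(y_C-y_A) + x_C(y_A-y_B)|/2
= |(-230.52) + (-100.3) + (-532.62)|/2
= 863.44/2 = 431.72

431.72


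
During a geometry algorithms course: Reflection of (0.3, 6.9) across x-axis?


Reflection over x-axis: (x,y) -> (x,-y)
(0.3, 6.9) -> (0.3, -6.9)

(0.3, -6.9)


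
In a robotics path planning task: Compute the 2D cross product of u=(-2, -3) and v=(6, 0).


u x v = u_x*v_y - u_y*v_x = (-2)*0 - (-3)*6
= 0 - (-18) = 18

18


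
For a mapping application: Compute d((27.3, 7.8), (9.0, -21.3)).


dx=-18.3, dy=-29.1
d^2 = (-18.3)^2 + (-29.1)^2 = 1181.7
d = sqrt(1181.7) = 34.3759

34.3759


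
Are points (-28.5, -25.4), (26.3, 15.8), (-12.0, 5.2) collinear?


Cross product: (26.3-(-28.5))*(5.2-(-25.4)) - (15.8-(-25.4))*((-12)-(-28.5))
= 997.08

No, not collinear


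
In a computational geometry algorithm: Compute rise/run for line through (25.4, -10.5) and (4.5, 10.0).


slope = (y2-y1)/(x2-x1) = (10-(-10.5))/(4.5-25.4) = 20.5/(-20.9) = -0.9809

-0.9809


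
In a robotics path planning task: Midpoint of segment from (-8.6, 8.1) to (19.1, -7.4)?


M = (((-8.6)+19.1)/2, (8.1+(-7.4))/2)
= (5.25, 0.35)

(5.25, 0.35)


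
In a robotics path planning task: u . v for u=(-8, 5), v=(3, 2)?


u . v = u_x*v_x + u_y*v_y = (-8)*3 + 5*2
= (-24) + 10 = -14

-14


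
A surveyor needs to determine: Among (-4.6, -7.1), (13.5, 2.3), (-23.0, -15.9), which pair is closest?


d(P0,P1) = 20.3953, d(P0,P2) = 20.3961, d(P1,P2) = 40.7859
Closest: P0 and P1

Closest pair: (-4.6, -7.1) and (13.5, 2.3), distance = 20.3953


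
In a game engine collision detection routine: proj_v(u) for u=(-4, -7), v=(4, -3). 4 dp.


u.v = 5, |v| = sqrt(25) = 5
Scalar projection = u.v / |v| = 5 / sqrt(25) = 1

1


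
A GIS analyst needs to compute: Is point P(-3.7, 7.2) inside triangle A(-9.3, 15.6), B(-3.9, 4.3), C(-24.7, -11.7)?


Cross products: AB x AP = 17.92, BC x BP = -57.12, CA x CP = -282.24
All same sign? no

No, outside


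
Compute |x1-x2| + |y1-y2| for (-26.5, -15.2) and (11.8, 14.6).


|(-26.5)-11.8| + |(-15.2)-14.6| = 38.3 + 29.8 = 68.1

68.1


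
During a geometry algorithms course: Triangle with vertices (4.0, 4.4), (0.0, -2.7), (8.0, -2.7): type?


Side lengths squared: AB^2=66.41, BC^2=64, CA^2=66.41
Sorted: [64, 66.41, 66.41]
By sides: Isosceles, By angles: Acute

Isosceles, Acute


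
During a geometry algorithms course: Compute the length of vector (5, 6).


|u| = sqrt(5^2 + 6^2) = sqrt(61) = 7.8102

7.8102


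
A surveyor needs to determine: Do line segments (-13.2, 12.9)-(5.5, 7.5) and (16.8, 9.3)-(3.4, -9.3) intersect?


Cross products: d1=-606.24, d2=-186.06, d3=94.68, d4=-325.5
d1*d2 < 0 and d3*d4 < 0? no

No, they don't intersect


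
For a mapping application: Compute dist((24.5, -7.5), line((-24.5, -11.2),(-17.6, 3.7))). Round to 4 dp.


|cross product| = 704.57
|line direction| = sqrt(269.62) = 16.4201
Distance = 704.57/sqrt(269.62) = 42.909

42.909


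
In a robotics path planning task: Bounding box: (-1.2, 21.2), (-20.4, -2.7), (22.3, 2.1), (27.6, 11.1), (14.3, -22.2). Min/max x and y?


x range: [-20.4, 27.6]
y range: [-22.2, 21.2]
Bounding box: (-20.4,-22.2) to (27.6,21.2)

(-20.4,-22.2) to (27.6,21.2)


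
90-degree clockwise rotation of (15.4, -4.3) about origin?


90° CW: (x,y) -> (y, -x)
(15.4,-4.3) -> (-4.3, -15.4)

(-4.3, -15.4)


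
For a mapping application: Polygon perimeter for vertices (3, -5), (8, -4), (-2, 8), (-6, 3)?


Sides: (3, -5)->(8, -4): sqrt(26) = 5.09902, (8, -4)->(-2, 8): sqrt(244) = 15.620499, (-2, 8)->(-6, 3): sqrt(41) = 6.403124, (-6, 3)->(3, -5): sqrt(145) = 12.041595
Sum = 39.164238
Perimeter = 39.1642

39.1642


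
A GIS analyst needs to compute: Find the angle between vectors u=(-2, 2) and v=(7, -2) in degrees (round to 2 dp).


u.v = -18, |u| = sqrt(8) = 2.8284, |v| = sqrt(53) = 7.2801
cos(theta) = u.v/(|u||v|) = -18/sqrt(424) = -0.874157
theta = acos(-0.874157) = 150.95 degrees

150.95 degrees


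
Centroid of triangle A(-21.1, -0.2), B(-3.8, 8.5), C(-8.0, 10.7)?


Centroid = ((x_A+x_B+x_C)/3, (y_A+y_B+y_C)/3)
= (((-21.1)+(-3.8)+(-8))/3, ((-0.2)+8.5+10.7)/3)
= (-10.9667, 6.3333)

(-10.9667, 6.3333)


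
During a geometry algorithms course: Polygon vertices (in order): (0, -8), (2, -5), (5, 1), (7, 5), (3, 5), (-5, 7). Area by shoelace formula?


Shoelace sum: (0*(-5) - 2*(-8)) + (2*1 - 5*(-5)) + (5*5 - 7*1) + (7*5 - 3*5) + (3*7 - (-5)*5) + ((-5)*(-8) - 0*7)
= 167
Area = |167|/2 = 83.5

83.5


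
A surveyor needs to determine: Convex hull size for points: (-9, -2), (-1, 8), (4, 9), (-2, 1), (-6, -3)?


Convex hull vertices (CCW): (-9, -2), (-6, -3), (-2, 1), (4, 9), (-1, 8)
Count = 5

5


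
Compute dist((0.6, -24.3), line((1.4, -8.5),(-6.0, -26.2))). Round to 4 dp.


|cross product| = 102.76
|line direction| = sqrt(368.05) = 19.1846
Distance = 102.76/sqrt(368.05) = 5.3564

5.3564


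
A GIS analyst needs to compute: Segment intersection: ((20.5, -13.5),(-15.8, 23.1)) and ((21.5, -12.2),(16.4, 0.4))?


Cross products: d1=19.23, d2=289.95, d3=-83.79, d4=-354.51
d1*d2 < 0 and d3*d4 < 0? no

No, they don't intersect


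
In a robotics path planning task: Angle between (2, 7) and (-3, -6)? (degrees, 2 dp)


u.v = -48, |u| = sqrt(53) = 7.2801, |v| = sqrt(45) = 6.7082
cos(theta) = u.v/(|u||v|) = -48/sqrt(2385) = -0.982872
theta = acos(-0.982872) = 169.38 degrees

169.38 degrees


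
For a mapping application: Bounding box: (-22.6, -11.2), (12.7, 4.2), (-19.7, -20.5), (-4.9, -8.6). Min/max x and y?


x range: [-22.6, 12.7]
y range: [-20.5, 4.2]
Bounding box: (-22.6,-20.5) to (12.7,4.2)

(-22.6,-20.5) to (12.7,4.2)


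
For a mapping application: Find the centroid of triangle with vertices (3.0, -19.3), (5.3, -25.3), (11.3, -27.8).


Centroid = ((x_A+x_B+x_C)/3, (y_A+y_B+y_C)/3)
= ((3+5.3+11.3)/3, ((-19.3)+(-25.3)+(-27.8))/3)
= (6.5333, -24.1333)

(6.5333, -24.1333)


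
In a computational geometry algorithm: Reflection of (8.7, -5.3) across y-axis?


Reflection over y-axis: (x,y) -> (-x,y)
(8.7, -5.3) -> (-8.7, -5.3)

(-8.7, -5.3)


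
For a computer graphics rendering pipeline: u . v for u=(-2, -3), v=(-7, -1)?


u . v = u_x*v_x + u_y*v_y = (-2)*(-7) + (-3)*(-1)
= 14 + 3 = 17

17


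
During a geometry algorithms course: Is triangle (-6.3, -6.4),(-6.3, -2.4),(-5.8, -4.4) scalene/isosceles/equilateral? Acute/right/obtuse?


Side lengths squared: AB^2=16, BC^2=4.25, CA^2=4.25
Sorted: [4.25, 4.25, 16]
By sides: Isosceles, By angles: Obtuse

Isosceles, Obtuse


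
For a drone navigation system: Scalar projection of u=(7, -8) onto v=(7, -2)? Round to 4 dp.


u.v = 65, |v| = sqrt(53) = 7.2801
Scalar projection = u.v / |v| = 65 / sqrt(53) = 8.9284

8.9284


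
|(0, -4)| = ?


|u| = sqrt(0^2 + (-4)^2) = sqrt(16) = 4

4


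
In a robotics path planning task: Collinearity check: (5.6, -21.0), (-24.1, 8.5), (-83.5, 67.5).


Cross product: ((-24.1)-5.6)*(67.5-(-21)) - (8.5-(-21))*((-83.5)-5.6)
= 0

Yes, collinear


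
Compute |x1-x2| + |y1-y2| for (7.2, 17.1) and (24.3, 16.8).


|7.2-24.3| + |17.1-16.8| = 17.1 + 0.3 = 17.4

17.4


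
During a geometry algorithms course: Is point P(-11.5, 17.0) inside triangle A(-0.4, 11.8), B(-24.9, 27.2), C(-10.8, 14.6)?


Cross products: AB x AP = 43.54, BC x BP = 25.02, CA x CP = 23
All same sign? yes

Yes, inside


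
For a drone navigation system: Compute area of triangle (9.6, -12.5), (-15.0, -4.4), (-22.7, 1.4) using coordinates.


Area = |x_A(y_B-y_C) + x_B(y_C-y_A) + x_C(y_A-y_B)|/2
= |(-55.68) + (-208.5) + 183.87|/2
= 80.31/2 = 40.155

40.155


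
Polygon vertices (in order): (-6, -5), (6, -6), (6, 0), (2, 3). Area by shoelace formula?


Shoelace sum: ((-6)*(-6) - 6*(-5)) + (6*0 - 6*(-6)) + (6*3 - 2*0) + (2*(-5) - (-6)*3)
= 128
Area = |128|/2 = 64

64


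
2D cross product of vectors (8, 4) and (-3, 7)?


u x v = u_x*v_y - u_y*v_x = 8*7 - 4*(-3)
= 56 - (-12) = 68

68


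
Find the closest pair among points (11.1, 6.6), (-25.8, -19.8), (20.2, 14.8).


d(P0,P1) = 45.3715, d(P0,P2) = 12.2495, d(P1,P2) = 57.5601
Closest: P0 and P2

Closest pair: (11.1, 6.6) and (20.2, 14.8), distance = 12.2495


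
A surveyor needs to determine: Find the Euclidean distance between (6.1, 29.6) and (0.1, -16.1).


dx=-6, dy=-45.7
d^2 = (-6)^2 + (-45.7)^2 = 2124.49
d = sqrt(2124.49) = 46.0922

46.0922


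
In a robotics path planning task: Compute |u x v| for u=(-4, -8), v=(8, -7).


|u x v| = |(-4)*(-7) - (-8)*8|
= |28 - (-64)| = 92

92


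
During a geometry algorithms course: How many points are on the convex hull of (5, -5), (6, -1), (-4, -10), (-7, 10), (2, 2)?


Convex hull vertices (CCW): (-7, 10), (-4, -10), (5, -5), (6, -1)
Count = 4

4


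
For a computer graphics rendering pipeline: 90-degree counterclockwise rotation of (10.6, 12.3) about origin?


90° CCW: (x,y) -> (-y, x)
(10.6,12.3) -> (-12.3, 10.6)

(-12.3, 10.6)


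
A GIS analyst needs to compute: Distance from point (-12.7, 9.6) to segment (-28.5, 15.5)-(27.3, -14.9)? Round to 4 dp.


Project P onto AB: t = 0.2628 (clamped to [0,1])
Closest point on segment: (-13.8376, 7.5119)
Distance: 2.3779

2.3779


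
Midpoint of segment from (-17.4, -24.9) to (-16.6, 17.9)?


M = (((-17.4)+(-16.6))/2, ((-24.9)+17.9)/2)
= (-17, -3.5)

(-17, -3.5)


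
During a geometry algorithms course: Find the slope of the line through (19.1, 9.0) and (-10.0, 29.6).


slope = (y2-y1)/(x2-x1) = (29.6-9)/((-10)-19.1) = 20.6/(-29.1) = -0.7079

-0.7079


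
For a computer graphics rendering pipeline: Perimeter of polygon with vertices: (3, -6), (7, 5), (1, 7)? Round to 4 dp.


Sides: (3, -6)->(7, 5): sqrt(137) = 11.7047, (7, 5)->(1, 7): sqrt(40) = 6.324555, (1, 7)->(3, -6): sqrt(173) = 13.152946
Sum = 31.182201
Perimeter = 31.1822

31.1822


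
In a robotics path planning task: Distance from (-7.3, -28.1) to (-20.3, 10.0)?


dx=-13, dy=38.1
d^2 = (-13)^2 + 38.1^2 = 1620.61
d = sqrt(1620.61) = 40.2568

40.2568


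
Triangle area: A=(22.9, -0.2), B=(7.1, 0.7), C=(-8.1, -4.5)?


Area = |x_A(y_B-y_C) + x_B(y_C-y_A) + x_C(y_A-y_B)|/2
= |119.08 + (-30.53) + 7.29|/2
= 95.84/2 = 47.92

47.92


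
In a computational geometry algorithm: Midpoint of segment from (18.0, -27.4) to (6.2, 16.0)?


M = ((18+6.2)/2, ((-27.4)+16)/2)
= (12.1, -5.7)

(12.1, -5.7)


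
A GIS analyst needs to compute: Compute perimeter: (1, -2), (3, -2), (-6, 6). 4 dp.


Sides: (1, -2)->(3, -2): sqrt(4) = 2, (3, -2)->(-6, 6): sqrt(145) = 12.041595, (-6, 6)->(1, -2): sqrt(113) = 10.630146
Sum = 24.671741
Perimeter = 24.6717

24.6717


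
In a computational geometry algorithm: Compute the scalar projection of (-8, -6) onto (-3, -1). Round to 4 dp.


u.v = 30, |v| = sqrt(10) = 3.1623
Scalar projection = u.v / |v| = 30 / sqrt(10) = 9.4868

9.4868


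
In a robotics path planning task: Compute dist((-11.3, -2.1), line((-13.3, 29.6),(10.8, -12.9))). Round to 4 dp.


|cross product| = 678.97
|line direction| = sqrt(2387.06) = 48.8575
Distance = 678.97/sqrt(2387.06) = 13.8969

13.8969


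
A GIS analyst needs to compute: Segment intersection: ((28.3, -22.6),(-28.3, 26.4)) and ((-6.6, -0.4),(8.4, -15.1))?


Cross products: d1=180.03, d2=83.01, d3=453.58, d4=550.6
d1*d2 < 0 and d3*d4 < 0? no

No, they don't intersect


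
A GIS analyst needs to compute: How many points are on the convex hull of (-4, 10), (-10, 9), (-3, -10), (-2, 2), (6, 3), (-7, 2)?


Convex hull vertices (CCW): (-10, 9), (-3, -10), (6, 3), (-4, 10)
Count = 4

4


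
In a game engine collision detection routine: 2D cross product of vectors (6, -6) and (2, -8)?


u x v = u_x*v_y - u_y*v_x = 6*(-8) - (-6)*2
= (-48) - (-12) = -36

-36


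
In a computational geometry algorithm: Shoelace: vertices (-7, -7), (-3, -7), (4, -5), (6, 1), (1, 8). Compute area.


Shoelace sum: ((-7)*(-7) - (-3)*(-7)) + ((-3)*(-5) - 4*(-7)) + (4*1 - 6*(-5)) + (6*8 - 1*1) + (1*(-7) - (-7)*8)
= 201
Area = |201|/2 = 100.5

100.5


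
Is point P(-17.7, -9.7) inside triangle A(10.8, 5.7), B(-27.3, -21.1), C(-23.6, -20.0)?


Cross products: AB x AP = -177.06, BC x BP = 31.62, CA x CP = 202.69
All same sign? no

No, outside


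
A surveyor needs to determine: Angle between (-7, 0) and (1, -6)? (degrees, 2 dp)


u.v = -7, |u| = sqrt(49) = 7, |v| = sqrt(37) = 6.0828
cos(theta) = u.v/(|u||v|) = -7/sqrt(1813) = -0.164399
theta = acos(-0.164399) = 99.46 degrees

99.46 degrees


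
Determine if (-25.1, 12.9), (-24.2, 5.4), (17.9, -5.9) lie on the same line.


Cross product: ((-24.2)-(-25.1))*((-5.9)-12.9) - (5.4-12.9)*(17.9-(-25.1))
= 305.58

No, not collinear


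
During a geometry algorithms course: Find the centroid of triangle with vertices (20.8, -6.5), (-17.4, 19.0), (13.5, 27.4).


Centroid = ((x_A+x_B+x_C)/3, (y_A+y_B+y_C)/3)
= ((20.8+(-17.4)+13.5)/3, ((-6.5)+19+27.4)/3)
= (5.6333, 13.3)

(5.6333, 13.3)


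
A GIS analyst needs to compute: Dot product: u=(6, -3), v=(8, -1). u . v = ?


u . v = u_x*v_x + u_y*v_y = 6*8 + (-3)*(-1)
= 48 + 3 = 51

51


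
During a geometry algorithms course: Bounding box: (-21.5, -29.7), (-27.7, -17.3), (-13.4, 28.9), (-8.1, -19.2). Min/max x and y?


x range: [-27.7, -8.1]
y range: [-29.7, 28.9]
Bounding box: (-27.7,-29.7) to (-8.1,28.9)

(-27.7,-29.7) to (-8.1,28.9)


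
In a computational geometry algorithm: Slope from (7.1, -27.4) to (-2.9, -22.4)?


slope = (y2-y1)/(x2-x1) = ((-22.4)-(-27.4))/((-2.9)-7.1) = 5/(-10) = -0.5

-0.5


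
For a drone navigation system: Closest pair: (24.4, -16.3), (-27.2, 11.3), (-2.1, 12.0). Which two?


d(P0,P1) = 58.5177, d(P0,P2) = 38.7703, d(P1,P2) = 25.1098
Closest: P1 and P2

Closest pair: (-27.2, 11.3) and (-2.1, 12.0), distance = 25.1098


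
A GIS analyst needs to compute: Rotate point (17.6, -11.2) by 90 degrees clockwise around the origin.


90° CW: (x,y) -> (y, -x)
(17.6,-11.2) -> (-11.2, -17.6)

(-11.2, -17.6)


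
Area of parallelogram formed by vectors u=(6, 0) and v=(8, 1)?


|u x v| = |6*1 - 0*8|
= |6 - 0| = 6

6


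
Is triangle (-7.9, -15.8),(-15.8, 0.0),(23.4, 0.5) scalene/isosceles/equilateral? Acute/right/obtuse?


Side lengths squared: AB^2=312.05, BC^2=1536.89, CA^2=1245.38
Sorted: [312.05, 1245.38, 1536.89]
By sides: Scalene, By angles: Acute

Scalene, Acute


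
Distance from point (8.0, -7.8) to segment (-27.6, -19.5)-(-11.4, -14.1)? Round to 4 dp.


Project P onto AB: t = 1 (clamped to [0,1])
Closest point on segment: (-11.4, -14.1)
Distance: 20.3973

20.3973


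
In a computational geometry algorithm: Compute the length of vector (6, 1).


|u| = sqrt(6^2 + 1^2) = sqrt(37) = 6.0828

6.0828


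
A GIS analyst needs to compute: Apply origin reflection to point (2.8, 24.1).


Reflection over origin: (x,y) -> (-x,-y)
(2.8, 24.1) -> (-2.8, -24.1)

(-2.8, -24.1)


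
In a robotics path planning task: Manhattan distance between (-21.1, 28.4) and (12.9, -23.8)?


|(-21.1)-12.9| + |28.4-(-23.8)| = 34 + 52.2 = 86.2

86.2


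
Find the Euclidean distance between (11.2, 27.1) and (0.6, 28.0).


dx=-10.6, dy=0.9
d^2 = (-10.6)^2 + 0.9^2 = 113.17
d = sqrt(113.17) = 10.6381

10.6381


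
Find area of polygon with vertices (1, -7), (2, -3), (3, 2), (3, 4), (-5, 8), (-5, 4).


Shoelace sum: (1*(-3) - 2*(-7)) + (2*2 - 3*(-3)) + (3*4 - 3*2) + (3*8 - (-5)*4) + ((-5)*4 - (-5)*8) + ((-5)*(-7) - 1*4)
= 125
Area = |125|/2 = 62.5

62.5


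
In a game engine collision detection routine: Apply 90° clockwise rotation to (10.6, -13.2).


90° CW: (x,y) -> (y, -x)
(10.6,-13.2) -> (-13.2, -10.6)

(-13.2, -10.6)


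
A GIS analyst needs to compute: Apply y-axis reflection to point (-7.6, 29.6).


Reflection over y-axis: (x,y) -> (-x,y)
(-7.6, 29.6) -> (7.6, 29.6)

(7.6, 29.6)


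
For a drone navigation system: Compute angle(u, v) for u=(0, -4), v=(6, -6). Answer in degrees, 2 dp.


u.v = 24, |u| = sqrt(16) = 4, |v| = sqrt(72) = 8.4853
cos(theta) = u.v/(|u||v|) = 24/sqrt(1152) = 0.707107
theta = acos(0.707107) = 45 degrees

45 degrees


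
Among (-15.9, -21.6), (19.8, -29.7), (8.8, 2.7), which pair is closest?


d(P0,P1) = 36.6074, d(P0,P2) = 34.6494, d(P1,P2) = 34.2164
Closest: P1 and P2

Closest pair: (19.8, -29.7) and (8.8, 2.7), distance = 34.2164


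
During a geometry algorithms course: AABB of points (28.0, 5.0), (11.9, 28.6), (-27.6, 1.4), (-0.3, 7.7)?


x range: [-27.6, 28]
y range: [1.4, 28.6]
Bounding box: (-27.6,1.4) to (28,28.6)

(-27.6,1.4) to (28,28.6)


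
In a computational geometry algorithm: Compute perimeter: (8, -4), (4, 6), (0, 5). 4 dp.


Sides: (8, -4)->(4, 6): sqrt(116) = 10.77033, (4, 6)->(0, 5): sqrt(17) = 4.123106, (0, 5)->(8, -4): sqrt(145) = 12.041595
Sum = 26.935031
Perimeter = 26.935

26.935


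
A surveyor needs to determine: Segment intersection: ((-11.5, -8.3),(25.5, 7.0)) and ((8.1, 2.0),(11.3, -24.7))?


Cross products: d1=-556.28, d2=480.58, d3=81.22, d4=-955.64
d1*d2 < 0 and d3*d4 < 0? yes

Yes, they intersect


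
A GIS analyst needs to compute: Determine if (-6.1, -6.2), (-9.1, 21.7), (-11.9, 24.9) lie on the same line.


Cross product: ((-9.1)-(-6.1))*(24.9-(-6.2)) - (21.7-(-6.2))*((-11.9)-(-6.1))
= 68.52

No, not collinear


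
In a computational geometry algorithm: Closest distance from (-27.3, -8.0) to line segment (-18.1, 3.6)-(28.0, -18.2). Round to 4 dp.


Project P onto AB: t = 0 (clamped to [0,1])
Closest point on segment: (-18.1, 3.6)
Distance: 14.8054

14.8054


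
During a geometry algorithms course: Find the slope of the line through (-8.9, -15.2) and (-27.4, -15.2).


slope = (y2-y1)/(x2-x1) = ((-15.2)-(-15.2))/((-27.4)-(-8.9)) = 0/(-18.5) = 0

0


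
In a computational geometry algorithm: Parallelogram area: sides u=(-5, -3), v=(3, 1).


|u x v| = |(-5)*1 - (-3)*3|
= |(-5) - (-9)| = 4

4


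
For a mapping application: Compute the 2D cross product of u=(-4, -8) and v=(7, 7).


u x v = u_x*v_y - u_y*v_x = (-4)*7 - (-8)*7
= (-28) - (-56) = 28

28


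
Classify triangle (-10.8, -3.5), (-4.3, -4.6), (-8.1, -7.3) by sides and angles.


Side lengths squared: AB^2=43.46, BC^2=21.73, CA^2=21.73
Sorted: [21.73, 21.73, 43.46]
By sides: Isosceles, By angles: Right

Isosceles, Right


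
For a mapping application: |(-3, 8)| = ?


|u| = sqrt((-3)^2 + 8^2) = sqrt(73) = 8.544

8.544


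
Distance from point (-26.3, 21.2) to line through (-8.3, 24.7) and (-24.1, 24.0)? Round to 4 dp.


|cross product| = 42.7
|line direction| = sqrt(250.13) = 15.8155
Distance = 42.7/sqrt(250.13) = 2.6999

2.6999


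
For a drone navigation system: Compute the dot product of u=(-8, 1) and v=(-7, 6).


u . v = u_x*v_x + u_y*v_y = (-8)*(-7) + 1*6
= 56 + 6 = 62

62


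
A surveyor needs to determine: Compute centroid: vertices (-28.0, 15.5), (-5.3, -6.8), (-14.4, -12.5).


Centroid = ((x_A+x_B+x_C)/3, (y_A+y_B+y_C)/3)
= (((-28)+(-5.3)+(-14.4))/3, (15.5+(-6.8)+(-12.5))/3)
= (-15.9, -1.2667)

(-15.9, -1.2667)


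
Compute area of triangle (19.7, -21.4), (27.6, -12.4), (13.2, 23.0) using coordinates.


Area = |x_A(y_B-y_C) + x_B(y_C-y_A) + x_C(y_A-y_B)|/2
= |(-697.38) + 1225.44 + (-118.8)|/2
= 409.26/2 = 204.63

204.63


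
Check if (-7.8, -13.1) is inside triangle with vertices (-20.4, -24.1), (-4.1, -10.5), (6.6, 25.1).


Cross products: AB x AP = 7.94, BC x BP = 103.9, CA x CP = 322.92
All same sign? yes

Yes, inside


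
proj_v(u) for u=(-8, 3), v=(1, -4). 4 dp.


u.v = -20, |v| = sqrt(17) = 4.1231
Scalar projection = u.v / |v| = -20 / sqrt(17) = -4.8507

-4.8507


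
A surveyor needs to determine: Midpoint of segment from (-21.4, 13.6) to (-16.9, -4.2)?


M = (((-21.4)+(-16.9))/2, (13.6+(-4.2))/2)
= (-19.15, 4.7)

(-19.15, 4.7)


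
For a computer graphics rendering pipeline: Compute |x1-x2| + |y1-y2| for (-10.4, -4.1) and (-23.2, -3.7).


|(-10.4)-(-23.2)| + |(-4.1)-(-3.7)| = 12.8 + 0.4 = 13.2

13.2


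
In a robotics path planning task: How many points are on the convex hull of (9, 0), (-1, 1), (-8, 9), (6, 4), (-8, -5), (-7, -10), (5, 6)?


Convex hull vertices (CCW): (-8, -5), (-7, -10), (9, 0), (5, 6), (-8, 9)
Count = 5

5


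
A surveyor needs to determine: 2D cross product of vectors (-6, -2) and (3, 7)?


u x v = u_x*v_y - u_y*v_x = (-6)*7 - (-2)*3
= (-42) - (-6) = -36

-36


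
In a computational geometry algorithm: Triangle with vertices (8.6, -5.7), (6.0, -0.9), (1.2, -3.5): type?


Side lengths squared: AB^2=29.8, BC^2=29.8, CA^2=59.6
Sorted: [29.8, 29.8, 59.6]
By sides: Isosceles, By angles: Right

Isosceles, Right


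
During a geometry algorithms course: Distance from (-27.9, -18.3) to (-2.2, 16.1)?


dx=25.7, dy=34.4
d^2 = 25.7^2 + 34.4^2 = 1843.85
d = sqrt(1843.85) = 42.9401

42.9401


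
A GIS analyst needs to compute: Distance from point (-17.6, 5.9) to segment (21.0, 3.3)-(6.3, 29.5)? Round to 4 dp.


Project P onto AB: t = 0.7042 (clamped to [0,1])
Closest point on segment: (10.6486, 21.7494)
Distance: 32.3912

32.3912


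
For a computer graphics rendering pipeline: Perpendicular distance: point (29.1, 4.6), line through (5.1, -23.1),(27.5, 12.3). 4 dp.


|cross product| = 229.12
|line direction| = sqrt(1754.92) = 41.8918
Distance = 229.12/sqrt(1754.92) = 5.4693

5.4693


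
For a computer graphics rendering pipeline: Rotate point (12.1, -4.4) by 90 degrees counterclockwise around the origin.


90° CCW: (x,y) -> (-y, x)
(12.1,-4.4) -> (4.4, 12.1)

(4.4, 12.1)


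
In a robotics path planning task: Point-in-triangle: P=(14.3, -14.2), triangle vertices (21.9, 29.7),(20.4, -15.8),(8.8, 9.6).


Cross products: AB x AP = -279.95, BC x BP = 136.38, CA x CP = -422.33
All same sign? no

No, outside


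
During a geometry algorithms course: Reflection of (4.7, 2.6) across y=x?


Reflection over y=x: (x,y) -> (y,x)
(4.7, 2.6) -> (2.6, 4.7)

(2.6, 4.7)


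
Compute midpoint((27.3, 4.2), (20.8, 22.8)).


M = ((27.3+20.8)/2, (4.2+22.8)/2)
= (24.05, 13.5)

(24.05, 13.5)


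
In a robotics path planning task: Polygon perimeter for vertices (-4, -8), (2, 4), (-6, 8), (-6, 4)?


Sides: (-4, -8)->(2, 4): sqrt(180) = 13.416408, (2, 4)->(-6, 8): sqrt(80) = 8.944272, (-6, 8)->(-6, 4): sqrt(16) = 4, (-6, 4)->(-4, -8): sqrt(148) = 12.165525
Sum = 38.526205
Perimeter = 38.5262

38.5262


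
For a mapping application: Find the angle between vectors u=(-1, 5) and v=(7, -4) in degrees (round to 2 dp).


u.v = -27, |u| = sqrt(26) = 5.099, |v| = sqrt(65) = 8.0623
cos(theta) = u.v/(|u||v|) = -27/sqrt(1690) = -0.656781
theta = acos(-0.656781) = 131.05 degrees

131.05 degrees


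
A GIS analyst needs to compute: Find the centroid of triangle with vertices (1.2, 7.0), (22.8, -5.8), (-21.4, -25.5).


Centroid = ((x_A+x_B+x_C)/3, (y_A+y_B+y_C)/3)
= ((1.2+22.8+(-21.4))/3, (7+(-5.8)+(-25.5))/3)
= (0.8667, -8.1)

(0.8667, -8.1)


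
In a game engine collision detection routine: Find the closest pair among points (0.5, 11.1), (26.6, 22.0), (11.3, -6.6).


d(P0,P1) = 28.2846, d(P0,P2) = 20.7348, d(P1,P2) = 32.4353
Closest: P0 and P2

Closest pair: (0.5, 11.1) and (11.3, -6.6), distance = 20.7348


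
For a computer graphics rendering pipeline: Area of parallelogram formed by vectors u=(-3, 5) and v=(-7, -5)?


|u x v| = |(-3)*(-5) - 5*(-7)|
= |15 - (-35)| = 50

50


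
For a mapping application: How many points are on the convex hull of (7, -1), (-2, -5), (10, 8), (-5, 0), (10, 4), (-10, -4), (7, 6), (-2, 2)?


Convex hull vertices (CCW): (-10, -4), (-2, -5), (7, -1), (10, 4), (10, 8), (-2, 2), (-5, 0)
Count = 7

7


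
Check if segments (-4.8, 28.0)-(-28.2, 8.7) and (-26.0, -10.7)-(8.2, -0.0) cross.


Cross products: d1=1096.7, d2=687.02, d3=496.42, d4=906.1
d1*d2 < 0 and d3*d4 < 0? no

No, they don't intersect


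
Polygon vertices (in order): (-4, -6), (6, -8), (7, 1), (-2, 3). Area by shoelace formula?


Shoelace sum: ((-4)*(-8) - 6*(-6)) + (6*1 - 7*(-8)) + (7*3 - (-2)*1) + ((-2)*(-6) - (-4)*3)
= 177
Area = |177|/2 = 88.5

88.5


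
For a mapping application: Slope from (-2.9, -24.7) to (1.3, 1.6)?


slope = (y2-y1)/(x2-x1) = (1.6-(-24.7))/(1.3-(-2.9)) = 26.3/4.2 = 6.2619

6.2619


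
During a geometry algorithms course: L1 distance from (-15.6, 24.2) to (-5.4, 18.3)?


|(-15.6)-(-5.4)| + |24.2-18.3| = 10.2 + 5.9 = 16.1

16.1


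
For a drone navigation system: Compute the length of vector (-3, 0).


|u| = sqrt((-3)^2 + 0^2) = sqrt(9) = 3

3


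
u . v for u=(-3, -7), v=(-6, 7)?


u . v = u_x*v_x + u_y*v_y = (-3)*(-6) + (-7)*7
= 18 + (-49) = -31

-31


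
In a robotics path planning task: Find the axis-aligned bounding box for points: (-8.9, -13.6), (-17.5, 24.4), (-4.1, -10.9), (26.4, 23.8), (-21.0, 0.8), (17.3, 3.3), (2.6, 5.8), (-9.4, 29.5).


x range: [-21, 26.4]
y range: [-13.6, 29.5]
Bounding box: (-21,-13.6) to (26.4,29.5)

(-21,-13.6) to (26.4,29.5)


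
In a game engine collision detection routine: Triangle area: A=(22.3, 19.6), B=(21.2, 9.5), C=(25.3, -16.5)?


Area = |x_A(y_B-y_C) + x_B(y_C-y_A) + x_C(y_A-y_B)|/2
= |579.8 + (-765.32) + 255.53|/2
= 70.01/2 = 35.005

35.005


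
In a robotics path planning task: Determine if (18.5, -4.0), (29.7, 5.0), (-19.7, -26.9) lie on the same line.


Cross product: (29.7-18.5)*((-26.9)-(-4)) - (5-(-4))*((-19.7)-18.5)
= 87.32

No, not collinear


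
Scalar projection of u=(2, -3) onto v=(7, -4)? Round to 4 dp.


u.v = 26, |v| = sqrt(65) = 8.0623
Scalar projection = u.v / |v| = 26 / sqrt(65) = 3.2249

3.2249


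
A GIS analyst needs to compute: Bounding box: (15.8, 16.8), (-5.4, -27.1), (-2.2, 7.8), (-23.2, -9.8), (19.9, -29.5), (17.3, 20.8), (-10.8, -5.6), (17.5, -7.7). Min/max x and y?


x range: [-23.2, 19.9]
y range: [-29.5, 20.8]
Bounding box: (-23.2,-29.5) to (19.9,20.8)

(-23.2,-29.5) to (19.9,20.8)


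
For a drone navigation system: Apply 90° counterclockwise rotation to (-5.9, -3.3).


90° CCW: (x,y) -> (-y, x)
(-5.9,-3.3) -> (3.3, -5.9)

(3.3, -5.9)


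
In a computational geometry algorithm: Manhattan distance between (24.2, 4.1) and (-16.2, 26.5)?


|24.2-(-16.2)| + |4.1-26.5| = 40.4 + 22.4 = 62.8

62.8


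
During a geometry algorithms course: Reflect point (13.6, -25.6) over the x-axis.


Reflection over x-axis: (x,y) -> (x,-y)
(13.6, -25.6) -> (13.6, 25.6)

(13.6, 25.6)


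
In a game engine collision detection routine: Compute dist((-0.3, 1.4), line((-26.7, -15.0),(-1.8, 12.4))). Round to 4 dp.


|cross product| = 315
|line direction| = sqrt(1370.77) = 37.0239
Distance = 315/sqrt(1370.77) = 8.508

8.508


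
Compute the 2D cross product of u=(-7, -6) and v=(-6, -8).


u x v = u_x*v_y - u_y*v_x = (-7)*(-8) - (-6)*(-6)
= 56 - 36 = 20

20


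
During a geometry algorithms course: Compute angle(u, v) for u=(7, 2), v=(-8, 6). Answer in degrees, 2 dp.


u.v = -44, |u| = sqrt(53) = 7.2801, |v| = sqrt(100) = 10
cos(theta) = u.v/(|u||v|) = -44/sqrt(5300) = -0.604386
theta = acos(-0.604386) = 127.18 degrees

127.18 degrees


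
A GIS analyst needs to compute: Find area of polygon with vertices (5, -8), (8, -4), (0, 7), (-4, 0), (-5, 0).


Shoelace sum: (5*(-4) - 8*(-8)) + (8*7 - 0*(-4)) + (0*0 - (-4)*7) + ((-4)*0 - (-5)*0) + ((-5)*(-8) - 5*0)
= 168
Area = |168|/2 = 84

84


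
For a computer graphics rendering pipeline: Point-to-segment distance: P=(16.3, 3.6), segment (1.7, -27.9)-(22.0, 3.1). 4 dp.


Project P onto AB: t = 0.927 (clamped to [0,1])
Closest point on segment: (20.5185, 0.8376)
Distance: 5.0425

5.0425


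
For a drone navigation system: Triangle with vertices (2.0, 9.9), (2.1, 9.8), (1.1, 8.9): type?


Side lengths squared: AB^2=0.02, BC^2=1.81, CA^2=1.81
Sorted: [0.02, 1.81, 1.81]
By sides: Isosceles, By angles: Acute

Isosceles, Acute


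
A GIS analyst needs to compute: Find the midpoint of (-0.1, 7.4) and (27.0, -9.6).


M = (((-0.1)+27)/2, (7.4+(-9.6))/2)
= (13.45, -1.1)

(13.45, -1.1)


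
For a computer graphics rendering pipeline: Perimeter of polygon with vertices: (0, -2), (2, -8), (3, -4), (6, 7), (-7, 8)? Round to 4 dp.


Sides: (0, -2)->(2, -8): sqrt(40) = 6.324555, (2, -8)->(3, -4): sqrt(17) = 4.123106, (3, -4)->(6, 7): sqrt(130) = 11.401754, (6, 7)->(-7, 8): sqrt(170) = 13.038405, (-7, 8)->(0, -2): sqrt(149) = 12.206556
Sum = 47.094376
Perimeter = 47.0944

47.0944


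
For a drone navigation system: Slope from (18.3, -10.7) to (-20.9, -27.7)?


slope = (y2-y1)/(x2-x1) = ((-27.7)-(-10.7))/((-20.9)-18.3) = (-17)/(-39.2) = 0.4337

0.4337


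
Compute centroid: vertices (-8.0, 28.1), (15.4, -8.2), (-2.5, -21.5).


Centroid = ((x_A+x_B+x_C)/3, (y_A+y_B+y_C)/3)
= (((-8)+15.4+(-2.5))/3, (28.1+(-8.2)+(-21.5))/3)
= (1.6333, -0.5333)

(1.6333, -0.5333)


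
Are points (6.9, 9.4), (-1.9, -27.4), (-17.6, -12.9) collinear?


Cross product: ((-1.9)-6.9)*((-12.9)-9.4) - ((-27.4)-9.4)*((-17.6)-6.9)
= -705.36

No, not collinear


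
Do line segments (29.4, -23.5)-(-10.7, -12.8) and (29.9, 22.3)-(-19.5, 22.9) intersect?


Cross products: d1=2262.82, d2=1758.3, d3=-1841.93, d4=-1337.41
d1*d2 < 0 and d3*d4 < 0? no

No, they don't intersect


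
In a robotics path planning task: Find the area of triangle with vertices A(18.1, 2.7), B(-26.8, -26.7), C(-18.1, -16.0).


Area = |x_A(y_B-y_C) + x_B(y_C-y_A) + x_C(y_A-y_B)|/2
= |(-193.67) + 501.16 + (-532.14)|/2
= 224.65/2 = 112.325

112.325


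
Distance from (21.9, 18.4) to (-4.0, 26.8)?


dx=-25.9, dy=8.4
d^2 = (-25.9)^2 + 8.4^2 = 741.37
d = sqrt(741.37) = 27.2281

27.2281


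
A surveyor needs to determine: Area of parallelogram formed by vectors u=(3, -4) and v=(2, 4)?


|u x v| = |3*4 - (-4)*2|
= |12 - (-8)| = 20

20


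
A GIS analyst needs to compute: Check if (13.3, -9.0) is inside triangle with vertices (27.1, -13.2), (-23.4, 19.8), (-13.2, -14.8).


Cross products: AB x AP = 243.3, BC x BP = 976.06, CA x CP = 191.34
All same sign? yes

Yes, inside


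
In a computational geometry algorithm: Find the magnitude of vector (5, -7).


|u| = sqrt(5^2 + (-7)^2) = sqrt(74) = 8.6023

8.6023


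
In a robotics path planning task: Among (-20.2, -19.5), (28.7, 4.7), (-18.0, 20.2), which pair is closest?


d(P0,P1) = 54.5605, d(P0,P2) = 39.7609, d(P1,P2) = 49.2051
Closest: P0 and P2

Closest pair: (-20.2, -19.5) and (-18.0, 20.2), distance = 39.7609


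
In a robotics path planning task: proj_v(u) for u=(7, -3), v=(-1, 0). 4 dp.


u.v = -7, |v| = sqrt(1) = 1
Scalar projection = u.v / |v| = -7 / sqrt(1) = -7

-7


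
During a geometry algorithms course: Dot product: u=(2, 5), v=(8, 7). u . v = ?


u . v = u_x*v_x + u_y*v_y = 2*8 + 5*7
= 16 + 35 = 51

51


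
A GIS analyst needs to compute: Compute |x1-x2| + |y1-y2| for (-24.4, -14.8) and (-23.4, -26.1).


|(-24.4)-(-23.4)| + |(-14.8)-(-26.1)| = 1 + 11.3 = 12.3

12.3


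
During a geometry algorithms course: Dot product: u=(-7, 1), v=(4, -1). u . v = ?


u . v = u_x*v_x + u_y*v_y = (-7)*4 + 1*(-1)
= (-28) + (-1) = -29

-29


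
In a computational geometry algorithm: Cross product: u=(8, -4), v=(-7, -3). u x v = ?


u x v = u_x*v_y - u_y*v_x = 8*(-3) - (-4)*(-7)
= (-24) - 28 = -52

-52


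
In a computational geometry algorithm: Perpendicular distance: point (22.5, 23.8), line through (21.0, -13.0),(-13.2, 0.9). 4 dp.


|cross product| = 1279.41
|line direction| = sqrt(1362.85) = 36.9168
Distance = 1279.41/sqrt(1362.85) = 34.6566

34.6566


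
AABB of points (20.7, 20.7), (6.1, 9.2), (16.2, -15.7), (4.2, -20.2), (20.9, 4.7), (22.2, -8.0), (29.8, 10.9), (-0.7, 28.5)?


x range: [-0.7, 29.8]
y range: [-20.2, 28.5]
Bounding box: (-0.7,-20.2) to (29.8,28.5)

(-0.7,-20.2) to (29.8,28.5)


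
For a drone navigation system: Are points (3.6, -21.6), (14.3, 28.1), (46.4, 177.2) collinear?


Cross product: (14.3-3.6)*(177.2-(-21.6)) - (28.1-(-21.6))*(46.4-3.6)
= 0

Yes, collinear
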